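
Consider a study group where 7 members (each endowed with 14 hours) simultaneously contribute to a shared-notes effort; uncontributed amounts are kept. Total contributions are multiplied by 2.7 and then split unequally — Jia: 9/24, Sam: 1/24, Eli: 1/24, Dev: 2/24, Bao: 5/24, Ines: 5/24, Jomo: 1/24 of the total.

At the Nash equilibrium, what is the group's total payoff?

121.80 hours

For player j, contributing a unit is worthwhile iff 2.7 × (j's share) ≥ 1, i.e. iff j's share is at least 0.3704.
Only Jia (9/24) clears that bar, contributing 14; the remaining 6 contribute 0. Total contributed: 14.
The shared-notes effort pays out 2.7 × 14 = 37.80 in total (split across the unequal shares, but the aggregate is all that matters for the group sum).
The 6 free-riders keep 14 each, adding 84. Group total = 84 + 37.80 = 121.80.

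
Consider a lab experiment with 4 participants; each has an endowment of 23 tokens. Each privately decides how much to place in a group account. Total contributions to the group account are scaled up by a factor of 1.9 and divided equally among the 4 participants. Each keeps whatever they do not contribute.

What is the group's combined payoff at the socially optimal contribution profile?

Each contributed unit returns 1.900 to the group as a whole (0.4750 to each of 4 players), which exceeds 1, so the social optimum is full contribution: group total = 1.900 × 92 = 174.80.

174.80 tokens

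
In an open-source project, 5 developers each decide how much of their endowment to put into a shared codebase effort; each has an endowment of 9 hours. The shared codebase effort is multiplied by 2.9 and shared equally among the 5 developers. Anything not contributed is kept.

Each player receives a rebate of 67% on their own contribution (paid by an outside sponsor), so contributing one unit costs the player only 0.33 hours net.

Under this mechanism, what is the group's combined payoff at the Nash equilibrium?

With the mechanism, a contributed unit returns (2.9/5) / 0.33 = 1.7576 per unit of net cost to the contributor — now above 1 — so contributing fully is weakly dominant for every player.
At the Nash equilibrium everyone contributes 9. Group total payoff = 5 × (9 × 0.67 + 2.9 × 9) = 160.65.

160.65 hours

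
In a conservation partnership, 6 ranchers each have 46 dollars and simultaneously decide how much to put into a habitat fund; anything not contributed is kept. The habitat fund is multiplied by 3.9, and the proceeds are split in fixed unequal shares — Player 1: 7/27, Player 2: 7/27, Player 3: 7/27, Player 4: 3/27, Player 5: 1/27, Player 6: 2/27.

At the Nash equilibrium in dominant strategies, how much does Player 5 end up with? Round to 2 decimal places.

Player j's private return per contributed unit is 3.9 × (j's share). Contributing is weakly dominant for j when that share is at least 1/3.9 = 0.2564, and contributing 0 is dominant otherwise.
Player 1, Player 2 and Player 3 are above the threshold, contributing 46 each; the remaining 3 contribute 0. Total contributed: 138.
Player 5 keeps 46 and receives 3.9 × 138 × 1/27 = 19.93 from the habitat fund, for a payoff of 65.93.

65.93 dollars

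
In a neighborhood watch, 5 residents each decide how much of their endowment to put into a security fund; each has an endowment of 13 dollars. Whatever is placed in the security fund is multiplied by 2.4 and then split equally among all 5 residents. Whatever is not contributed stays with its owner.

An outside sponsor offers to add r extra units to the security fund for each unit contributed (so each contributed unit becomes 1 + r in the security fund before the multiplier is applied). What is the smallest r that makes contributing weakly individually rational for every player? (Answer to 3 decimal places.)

1.083

With matching at rate r, one contributed unit becomes (1 + r) in the security fund and returns 2.4 × (1 + r) / 5 to the contributor.
Setting this equal to 1: 1 + r = 5/2.4 = 2.0833.
So the minimum matching rate is r = 2.0833 − 1 = 1.083.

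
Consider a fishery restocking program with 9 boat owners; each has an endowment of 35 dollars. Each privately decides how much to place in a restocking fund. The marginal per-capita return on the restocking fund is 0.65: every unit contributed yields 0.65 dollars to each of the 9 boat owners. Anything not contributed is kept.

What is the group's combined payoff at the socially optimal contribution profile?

1842.75 dollars

Each contributed unit returns 5.850 to the group as a whole (0.65 to each of 9 players), which exceeds 1, so the social optimum is full contribution: group total = 5.850 × 315 = 1842.75.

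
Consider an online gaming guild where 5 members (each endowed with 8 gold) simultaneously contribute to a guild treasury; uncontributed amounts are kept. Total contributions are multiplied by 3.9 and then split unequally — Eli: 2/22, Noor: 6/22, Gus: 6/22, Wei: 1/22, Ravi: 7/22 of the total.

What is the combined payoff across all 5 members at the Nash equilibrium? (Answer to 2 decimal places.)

109.60 gold

For player j, contributing a unit is worthwhile iff 3.9 × (j's share) ≥ 1, i.e. iff j's share is at least 0.2564.
Noor, Gus and Ravi clear that bar, contributing 8 each; the remaining 2 contribute 0. Total contributed: 24.
The guild treasury pays out 3.9 × 24 = 93.60 in total (split across the unequal shares, but the aggregate is all that matters for the group sum).
The 2 free-riders keep 8 each, adding 16. Group total = 16 + 93.60 = 109.60.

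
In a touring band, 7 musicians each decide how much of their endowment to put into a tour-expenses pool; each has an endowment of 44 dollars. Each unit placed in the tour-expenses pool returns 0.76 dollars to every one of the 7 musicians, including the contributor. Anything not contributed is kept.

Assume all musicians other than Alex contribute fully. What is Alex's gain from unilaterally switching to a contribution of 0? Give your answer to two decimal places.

Switching from a contribution of 44 to 0 lets Alex keep an extra 44 dollars, but lowers the tour-expenses pool by 44, which costs Alex their own share of that drop: 0.76 × 44 = 33.44.
Net gain = 44 − 33.44 = 10.56. The private return per contributed unit (0.76) is below 1, so free-riding is indeed the best response regardless of what the others do.

10.56 dollars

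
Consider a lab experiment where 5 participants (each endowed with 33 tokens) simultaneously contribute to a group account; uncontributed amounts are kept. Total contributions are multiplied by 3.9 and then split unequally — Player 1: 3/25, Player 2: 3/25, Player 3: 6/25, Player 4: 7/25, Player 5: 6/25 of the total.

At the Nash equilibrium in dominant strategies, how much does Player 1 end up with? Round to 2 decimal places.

48.44 tokens

A player with share s gets back 3.9·s per unit contributed, so full contribution is dominant for anyone with s > 1/3.9 = 0.2564 and zero contribution is dominant for anyone below.
Player 4 alone (share 7/25) is above the threshold, contributing 33; the remaining 4 contribute 0. Total contributed: 33.
Player 1 keeps 33 and receives 3.9 × 33 × 3/25 = 15.44 from the group account, for a payoff of 48.44.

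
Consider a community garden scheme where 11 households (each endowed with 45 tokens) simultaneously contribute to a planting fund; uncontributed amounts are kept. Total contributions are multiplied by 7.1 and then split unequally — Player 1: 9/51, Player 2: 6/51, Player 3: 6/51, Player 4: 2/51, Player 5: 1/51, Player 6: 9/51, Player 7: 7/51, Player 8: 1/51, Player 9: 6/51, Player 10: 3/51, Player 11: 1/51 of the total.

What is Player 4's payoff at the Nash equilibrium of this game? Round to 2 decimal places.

70.06 tokens

For player j, contributing a unit is worthwhile iff 7.1 × (j's share) ≥ 1, i.e. iff j's share is at least 0.1408.
Player 1 and Player 6 clear that bar, contributing 45 each; the remaining 9 contribute 0. Total contributed: 90.
Player 4 keeps 45 and receives 7.1 × 90 × 2/51 = 25.06 from the planting fund, for a payoff of 70.06.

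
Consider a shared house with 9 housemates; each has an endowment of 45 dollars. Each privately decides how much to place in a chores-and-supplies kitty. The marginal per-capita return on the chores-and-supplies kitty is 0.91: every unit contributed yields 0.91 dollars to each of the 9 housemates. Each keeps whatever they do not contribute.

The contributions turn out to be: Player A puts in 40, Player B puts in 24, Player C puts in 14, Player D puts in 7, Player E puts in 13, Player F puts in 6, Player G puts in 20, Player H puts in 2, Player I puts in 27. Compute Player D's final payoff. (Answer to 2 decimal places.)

177.23 dollars

Total contributed: 40 + 24 + 14 + 7 + 13 + 6 + 20 + 2 + 27 = 153.
Each receives 0.91 × 153 = 139.23 from the chores-and-supplies kitty.
Player D keeps 45 − 7 = 38, so Player D's payoff is 38 + 139.23 = 177.23.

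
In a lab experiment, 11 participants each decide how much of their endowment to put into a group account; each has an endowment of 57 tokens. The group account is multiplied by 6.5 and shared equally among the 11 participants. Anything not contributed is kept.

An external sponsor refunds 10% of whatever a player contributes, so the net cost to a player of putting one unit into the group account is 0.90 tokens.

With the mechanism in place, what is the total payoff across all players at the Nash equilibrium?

627.00 tokens

With the mechanism, a contributed unit returns (6.5/11) / 0.90 = 0.6566 per unit of net cost — still below 1 — so contributing 0 remains dominant for every player.
Everyone keeps their endowment and the group total is 11 × 57 = 627.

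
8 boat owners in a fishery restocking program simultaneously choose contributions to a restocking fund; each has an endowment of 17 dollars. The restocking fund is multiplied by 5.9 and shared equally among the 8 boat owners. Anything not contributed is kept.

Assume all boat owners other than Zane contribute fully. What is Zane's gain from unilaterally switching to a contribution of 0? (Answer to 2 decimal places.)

4.46 dollars

Switching from a contribution of 17 to 0 lets Zane keep an extra 17 dollars, but lowers the restocking fund by 17, which costs Zane their own share of that drop: 5.9/8 × 17 = 12.54.
Net gain = 17 − 12.54 = 4.46. The private return per contributed unit (0.7375) is below 1, so free-riding is indeed the best response regardless of what the others do.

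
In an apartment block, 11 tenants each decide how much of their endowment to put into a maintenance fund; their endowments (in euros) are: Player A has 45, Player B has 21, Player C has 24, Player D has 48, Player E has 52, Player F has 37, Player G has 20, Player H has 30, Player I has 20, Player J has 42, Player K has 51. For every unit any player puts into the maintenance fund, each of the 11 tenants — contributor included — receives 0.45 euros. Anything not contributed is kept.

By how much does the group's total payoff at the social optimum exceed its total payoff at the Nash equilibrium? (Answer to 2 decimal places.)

1540.50 euros

The private return per contributed unit is 0.45 < 1 for everyone, so the Nash equilibrium is zero contribution and the group total is Σ E_j = 45 + 21 + 24 + 48 + 52 + 37 + 20 + 30 + 20 + 42 + 51 = 390.
Each contributed unit returns 4.950 to the group, so the social optimum is full contribution by everyone: group total = 4.950 × 390 = 1930.50.
Efficiency loss = (4.950 − 1) × 390 = 1540.50.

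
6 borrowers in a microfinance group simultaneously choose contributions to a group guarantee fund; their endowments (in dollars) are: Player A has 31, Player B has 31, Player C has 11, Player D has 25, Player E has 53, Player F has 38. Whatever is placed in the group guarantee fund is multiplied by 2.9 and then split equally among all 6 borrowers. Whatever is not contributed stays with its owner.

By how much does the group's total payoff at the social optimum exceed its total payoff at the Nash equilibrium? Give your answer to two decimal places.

The private return per contributed unit is 2.9/6 = 0.4833 < 1 for every player regardless of endowment, so the Nash equilibrium is zero contribution and the group total is Σ E_j = 31 + 31 + 11 + 25 + 53 + 38 = 189.
Each contributed unit returns 2.900 to the group, so the social optimum is full contribution by everyone: group total = 2.900 × 189 = 548.10.
Efficiency loss = (2.900 − 1) × 189 = 359.10.

359.10 dollars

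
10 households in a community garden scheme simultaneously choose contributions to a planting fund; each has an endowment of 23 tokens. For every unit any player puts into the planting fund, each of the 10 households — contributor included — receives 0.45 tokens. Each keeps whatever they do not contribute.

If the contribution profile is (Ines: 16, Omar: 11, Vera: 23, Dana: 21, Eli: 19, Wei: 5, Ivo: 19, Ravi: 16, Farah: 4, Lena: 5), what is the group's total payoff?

716.50 tokens

Total contributed: 16 + 11 + 23 + 21 + 19 + 5 + 19 + 16 + 4 + 5 = 139; total kept: 10 × 23 − 139 = 91.
The planting fund pays out 0.45 × 10 × 139 = 625.50 in aggregate.
Group total = 91 + 625.50 = 716.50.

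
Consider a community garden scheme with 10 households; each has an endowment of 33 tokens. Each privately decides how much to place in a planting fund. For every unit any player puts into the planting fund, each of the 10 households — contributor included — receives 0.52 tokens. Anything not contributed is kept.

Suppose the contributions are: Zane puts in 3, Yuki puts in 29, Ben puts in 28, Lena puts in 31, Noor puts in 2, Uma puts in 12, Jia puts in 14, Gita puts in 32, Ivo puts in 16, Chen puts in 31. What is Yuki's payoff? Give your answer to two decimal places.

106.96 tokens

Total contributed: 3 + 29 + 28 + 31 + 2 + 12 + 14 + 32 + 16 + 31 = 198.
Each receives 0.52 × 198 = 102.96 from the planting fund.
Yuki keeps 33 − 29 = 4, so Yuki's payoff is 4 + 102.96 = 106.96.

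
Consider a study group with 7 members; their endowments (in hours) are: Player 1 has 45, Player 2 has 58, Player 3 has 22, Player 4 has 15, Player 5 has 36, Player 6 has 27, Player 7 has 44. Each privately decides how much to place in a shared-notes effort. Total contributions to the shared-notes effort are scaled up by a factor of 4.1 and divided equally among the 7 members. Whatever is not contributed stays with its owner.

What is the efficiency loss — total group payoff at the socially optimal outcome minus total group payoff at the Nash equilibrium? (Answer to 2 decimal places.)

765.70 hours

The private return per contributed unit is 4.1/7 = 0.5857 < 1 for every player regardless of endowment, so the Nash equilibrium is zero contribution and the group total is Σ E_j = 45 + 58 + 22 + 15 + 36 + 27 + 44 = 247.
Each contributed unit returns 4.100 to the group, so the social optimum is full contribution by everyone: group total = 4.100 × 247 = 1012.70.
Efficiency loss = (4.100 − 1) × 247 = 765.70.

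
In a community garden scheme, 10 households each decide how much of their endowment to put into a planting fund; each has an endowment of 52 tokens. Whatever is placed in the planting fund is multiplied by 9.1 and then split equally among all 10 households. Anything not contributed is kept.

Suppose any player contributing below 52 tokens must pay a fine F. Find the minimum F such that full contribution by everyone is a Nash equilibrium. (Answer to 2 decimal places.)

Given the others contribute fully, the best deviation is to contribute 0 (any partial contribution still incurs the fine and gives up units whose private return 0.9100 is below 1).
Deviating from 52 to 0 saves 52 tokens but forfeits the deviator's share of the drop in the planting fund: 9.1/10 × 52 = 47.32.
So the deviation gain is 52 − 47.32 = 4.68, and the fine must be at least 4.68 tokens to wipe it out.

4.68 tokens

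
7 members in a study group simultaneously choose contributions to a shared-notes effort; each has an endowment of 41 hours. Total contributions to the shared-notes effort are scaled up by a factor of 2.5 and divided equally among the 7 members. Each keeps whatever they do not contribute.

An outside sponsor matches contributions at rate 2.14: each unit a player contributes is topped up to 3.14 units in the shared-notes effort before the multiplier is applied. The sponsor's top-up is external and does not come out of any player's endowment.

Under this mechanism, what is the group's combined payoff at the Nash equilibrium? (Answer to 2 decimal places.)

2252.95 hours

With the mechanism, a contributed unit returns 2.5 × 3.14 / 7 = 1.1214 per unit of net cost to the contributor — now above 1 — so contributing fully is weakly dominant for every player.
At the Nash equilibrium everyone contributes 41. Group total payoff = 2.5 × 3.14 × 287 = 2252.95.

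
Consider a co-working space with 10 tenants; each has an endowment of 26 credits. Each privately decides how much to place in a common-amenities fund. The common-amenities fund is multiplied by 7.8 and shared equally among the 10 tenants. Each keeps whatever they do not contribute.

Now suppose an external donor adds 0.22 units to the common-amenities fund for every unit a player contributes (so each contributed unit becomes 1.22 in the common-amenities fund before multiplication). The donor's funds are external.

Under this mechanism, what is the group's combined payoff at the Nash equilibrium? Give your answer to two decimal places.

The effective private return is 7.8 × 1.22 / 10 = 0.9516, which is still under 1, so the mechanism doesn't change anyone's dominant strategy: zero contribution.
Everyone keeps their endowment and the group total is 10 × 26 = 260.

260.00 credits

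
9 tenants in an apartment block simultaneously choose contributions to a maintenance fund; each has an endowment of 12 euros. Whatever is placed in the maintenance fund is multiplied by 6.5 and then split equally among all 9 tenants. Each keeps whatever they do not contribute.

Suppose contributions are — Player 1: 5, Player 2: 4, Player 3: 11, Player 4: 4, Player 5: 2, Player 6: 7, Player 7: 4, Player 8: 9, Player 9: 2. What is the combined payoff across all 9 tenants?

Total contributed: 5 + 4 + 11 + 4 + 2 + 7 + 4 + 9 + 2 = 48; total kept: 9 × 12 − 48 = 60.
The maintenance fund pays out 6.5 × 48 = 312.00 in aggregate.
Group total = 60 + 312.00 = 372.00.

372.00 euros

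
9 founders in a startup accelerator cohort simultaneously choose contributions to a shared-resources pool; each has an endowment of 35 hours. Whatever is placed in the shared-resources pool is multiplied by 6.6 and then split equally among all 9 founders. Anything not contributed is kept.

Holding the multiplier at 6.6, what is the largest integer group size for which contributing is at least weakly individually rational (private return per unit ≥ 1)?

6

Private return per unit is 6.6/(group size), which is ≥ 1 whenever the group size is ≤ 6.6.
The largest such integer is 6.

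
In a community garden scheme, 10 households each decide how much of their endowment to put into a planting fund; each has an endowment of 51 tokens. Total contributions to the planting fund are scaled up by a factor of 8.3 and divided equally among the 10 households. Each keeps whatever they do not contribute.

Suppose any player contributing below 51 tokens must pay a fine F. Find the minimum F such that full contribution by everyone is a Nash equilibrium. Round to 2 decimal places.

8.67 tokens

Given the others contribute fully, the best deviation is to contribute 0 (any partial contribution still incurs the fine and gives up units whose private return 0.8300 is below 1).
Deviating from 51 to 0 saves 51 tokens but forfeits the deviator's share of the drop in the planting fund: 8.3/10 × 51 = 42.33.
So the deviation gain is 51 − 42.33 = 8.67, and the fine must be at least 8.67 tokens to wipe it out.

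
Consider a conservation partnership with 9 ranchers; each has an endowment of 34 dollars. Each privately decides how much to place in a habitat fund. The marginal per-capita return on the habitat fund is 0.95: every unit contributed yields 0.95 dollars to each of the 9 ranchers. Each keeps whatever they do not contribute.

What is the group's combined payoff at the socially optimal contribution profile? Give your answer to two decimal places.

Each contributed unit returns 8.550 to the group as a whole (0.95 to each of 9 players), which exceeds 1, so the social optimum is full contribution: group total = 8.550 × 306 = 2616.30.

2616.30 dollars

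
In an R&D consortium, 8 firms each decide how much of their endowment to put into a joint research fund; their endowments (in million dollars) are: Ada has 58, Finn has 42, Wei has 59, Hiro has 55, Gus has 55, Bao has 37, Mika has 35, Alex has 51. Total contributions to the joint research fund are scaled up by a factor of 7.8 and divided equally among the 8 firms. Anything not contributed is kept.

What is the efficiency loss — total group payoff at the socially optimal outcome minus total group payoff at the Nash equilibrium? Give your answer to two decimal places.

The private return per contributed unit is 7.8/8 = 0.9750 < 1 for every player regardless of endowment, so the Nash equilibrium is zero contribution and the group total is Σ E_j = 58 + 42 + 59 + 55 + 55 + 37 + 35 + 51 = 392.
Each contributed unit returns 7.800 to the group, so the social optimum is full contribution by everyone: group total = 7.800 × 392 = 3057.60.
Efficiency loss = (7.800 − 1) × 392 = 2665.60.

2665.60 million dollars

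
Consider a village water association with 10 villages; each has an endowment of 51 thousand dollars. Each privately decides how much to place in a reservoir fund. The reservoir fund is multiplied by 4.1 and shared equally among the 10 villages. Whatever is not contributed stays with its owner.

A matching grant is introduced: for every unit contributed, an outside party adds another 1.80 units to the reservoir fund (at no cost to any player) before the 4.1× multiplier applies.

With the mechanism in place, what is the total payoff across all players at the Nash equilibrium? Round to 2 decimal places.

The effective private return per unit is now 4.1 × 2.80 / 10 = 1.1480 > 1, so every player's dominant strategy flips to full contribution.
So the Nash equilibrium is full contribution by all 10; the group earns 4.1 × 2.80 × 510 = 5854.80.

5854.80 thousand dollars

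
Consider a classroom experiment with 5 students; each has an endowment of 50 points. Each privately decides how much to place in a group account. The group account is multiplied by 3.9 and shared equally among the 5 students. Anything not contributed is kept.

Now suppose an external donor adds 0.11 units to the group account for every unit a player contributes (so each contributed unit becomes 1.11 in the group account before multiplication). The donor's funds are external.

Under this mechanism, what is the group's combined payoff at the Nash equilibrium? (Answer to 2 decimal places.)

Even with the mechanism, each unit contributed returns only 3.9 × 1.11 / 5 = 0.8658 per unit of net cost, so contributing nothing is still dominant.
At the Nash equilibrium no one contributes; group total payoff = 5 × 50 = 250.

250.00 points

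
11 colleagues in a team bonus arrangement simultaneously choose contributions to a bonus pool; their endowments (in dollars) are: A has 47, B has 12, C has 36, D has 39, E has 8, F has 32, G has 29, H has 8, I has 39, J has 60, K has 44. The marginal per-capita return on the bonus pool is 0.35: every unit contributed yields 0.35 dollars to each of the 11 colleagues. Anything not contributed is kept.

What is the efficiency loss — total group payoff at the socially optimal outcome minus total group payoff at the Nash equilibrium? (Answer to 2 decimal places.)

The private return per contributed unit is 0.35 < 1 for everyone, so the Nash equilibrium is zero contribution and the group total is Σ E_j = 47 + 12 + 36 + 39 + 8 + 32 + 29 + 8 + 39 + 60 + 44 = 354.
Each contributed unit returns 3.850 to the group, so the social optimum is full contribution by everyone: group total = 3.850 × 354 = 1362.90.
Efficiency loss = (3.850 − 1) × 354 = 1008.90.

1008.90 dollars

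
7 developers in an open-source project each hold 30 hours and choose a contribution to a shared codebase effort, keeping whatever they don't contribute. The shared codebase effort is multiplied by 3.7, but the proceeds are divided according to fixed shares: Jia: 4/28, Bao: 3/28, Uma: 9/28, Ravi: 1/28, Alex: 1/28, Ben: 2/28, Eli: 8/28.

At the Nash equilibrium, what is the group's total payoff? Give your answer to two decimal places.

Player j's private return per contributed unit is 3.7 × (j's share). Contributing is weakly dominant for j when that share is at least 1/3.7 = 0.2703, and contributing 0 is dominant otherwise.
Uma and Eli clear that bar, contributing 30 each; the remaining 5 contribute 0. Total contributed: 60.
The shared codebase effort pays out 3.7 × 60 = 222.00 in total (split across the unequal shares, but the aggregate is all that matters for the group sum).
The 5 free-riders keep 30 each, adding 150. Group total = 150 + 222.00 = 372.00.

372.00 hours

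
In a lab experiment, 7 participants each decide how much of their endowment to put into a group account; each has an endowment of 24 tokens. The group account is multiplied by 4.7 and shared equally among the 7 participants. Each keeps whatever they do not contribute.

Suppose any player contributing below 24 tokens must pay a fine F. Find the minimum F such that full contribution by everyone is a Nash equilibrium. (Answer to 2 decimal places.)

Given the others contribute fully, the best deviation is to contribute 0 (any partial contribution still incurs the fine and gives up units whose private return 0.6714 is below 1).
Deviating from 24 to 0 saves 24 tokens but forfeits the deviator's share of the drop in the group account: 4.7/7 × 24 = 16.11.
So the deviation gain is 24 − 16.11 = 7.89, and the fine must be at least 7.89 tokens to wipe it out.

7.89 tokens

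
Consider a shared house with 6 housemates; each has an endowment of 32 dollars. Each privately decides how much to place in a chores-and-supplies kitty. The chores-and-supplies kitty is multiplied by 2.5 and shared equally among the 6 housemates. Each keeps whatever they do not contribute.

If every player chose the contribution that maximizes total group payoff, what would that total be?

Each contributed unit returns 2.500 to the group as a whole (0.4167 to each of 6 players), which exceeds 1, so the social optimum is full contribution: group total = 2.500 × 192 = 480.00.

480.00 dollars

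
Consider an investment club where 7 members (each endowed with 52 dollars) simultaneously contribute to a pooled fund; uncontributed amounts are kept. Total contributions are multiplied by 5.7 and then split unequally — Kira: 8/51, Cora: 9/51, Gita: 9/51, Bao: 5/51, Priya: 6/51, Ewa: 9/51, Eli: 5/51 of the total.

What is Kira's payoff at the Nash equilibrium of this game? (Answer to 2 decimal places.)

Each unit j contributes comes back to j as 5.7 × (j's share), so j prefers to contribute only if that share exceeds 1/5.7 = 0.1754; otherwise keeping the unit dominates.
Cora, Gita and Ewa are above the threshold, contributing 52 each; the remaining 4 contribute 0. Total contributed: 156.
Kira keeps 52 and receives 5.7 × 156 × 8/51 = 139.48 from the pooled fund, for a payoff of 191.48.

191.48 dollars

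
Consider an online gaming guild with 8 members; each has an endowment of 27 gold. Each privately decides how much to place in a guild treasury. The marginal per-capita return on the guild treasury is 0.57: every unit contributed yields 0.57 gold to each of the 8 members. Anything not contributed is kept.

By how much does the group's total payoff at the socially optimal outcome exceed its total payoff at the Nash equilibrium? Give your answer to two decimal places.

The private return per contributed unit is 0.57 < 1, so contributing 0 is dominant for every player. At the Nash equilibrium everyone keeps their 27, and the group total is 8 × 27 = 216.
Each contributed unit returns 4.560 to the group as a whole (0.57 to each of 8 players), which exceeds 1, so the social optimum is full contribution: group total = 4.560 × 216 = 984.96.
Efficiency loss = 984.96 − 216 = 768.96.

768.96 gold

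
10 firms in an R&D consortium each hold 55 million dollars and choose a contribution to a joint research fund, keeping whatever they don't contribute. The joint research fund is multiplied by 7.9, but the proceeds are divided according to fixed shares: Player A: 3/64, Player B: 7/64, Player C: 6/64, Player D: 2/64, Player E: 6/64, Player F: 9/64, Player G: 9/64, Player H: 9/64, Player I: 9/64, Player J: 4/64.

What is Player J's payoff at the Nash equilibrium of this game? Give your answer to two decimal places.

Player j's private return per contributed unit is 7.9 × (j's share). Contributing is weakly dominant for j when that share is at least 1/7.9 = 0.1266, and contributing 0 is dominant otherwise.
Player F, Player G, Player H and Player I are above the threshold, contributing 55 each; the remaining 6 contribute 0. Total contributed: 220.
Player J keeps 55 and receives 7.9 × 220 × 4/64 = 108.63 from the joint research fund, for a payoff of 163.63.

163.63 million dollars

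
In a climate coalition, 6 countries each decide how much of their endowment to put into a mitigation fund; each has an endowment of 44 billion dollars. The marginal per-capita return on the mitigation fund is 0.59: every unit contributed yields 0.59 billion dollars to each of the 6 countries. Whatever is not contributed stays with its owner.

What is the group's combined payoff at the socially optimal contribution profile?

Each contributed unit returns 3.540 to the group as a whole (0.59 to each of 6 players), which exceeds 1, so the social optimum is full contribution: group total = 3.540 × 264 = 934.56.

934.56 billion dollars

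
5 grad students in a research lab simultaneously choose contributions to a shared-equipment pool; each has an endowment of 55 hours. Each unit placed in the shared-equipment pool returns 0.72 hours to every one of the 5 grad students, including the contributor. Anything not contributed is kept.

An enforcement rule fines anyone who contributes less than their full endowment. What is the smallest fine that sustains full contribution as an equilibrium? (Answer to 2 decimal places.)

Given the others contribute fully, the best deviation is to contribute 0 (any partial contribution still incurs the fine and gives up units whose private return 0.72 is below 1).
Deviating from 55 to 0 saves 55 hours but forfeits the deviator's share of the drop in the shared-equipment pool: 0.72 × 55 = 39.60.
So the deviation gain is 55 − 39.60 = 15.40, and the fine must be at least 15.40 hours to wipe it out.

15.40 hours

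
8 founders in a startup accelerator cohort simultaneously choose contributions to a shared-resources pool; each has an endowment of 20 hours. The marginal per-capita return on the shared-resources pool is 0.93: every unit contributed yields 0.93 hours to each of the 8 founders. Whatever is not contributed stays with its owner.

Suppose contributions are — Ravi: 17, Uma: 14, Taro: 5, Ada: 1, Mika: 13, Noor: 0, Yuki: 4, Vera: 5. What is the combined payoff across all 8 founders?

Total contributed: 17 + 14 + 5 + 1 + 13 + 0 + 4 + 5 = 59; total kept: 8 × 20 − 59 = 101.
The shared-resources pool pays out 0.93 × 8 × 59 = 438.96 in aggregate.
Group total = 101 + 438.96 = 539.96.

539.96 hours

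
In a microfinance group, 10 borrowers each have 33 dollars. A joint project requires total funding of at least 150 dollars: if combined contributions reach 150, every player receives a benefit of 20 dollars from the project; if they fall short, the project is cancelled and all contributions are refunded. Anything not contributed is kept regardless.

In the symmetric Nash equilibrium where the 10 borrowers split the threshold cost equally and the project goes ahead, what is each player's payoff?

38 dollars

Equal share of the threshold: 150/10 = 15.
At this profile no one gains by cutting their contribution: any cut drops the total below 150, the project is cancelled, contributions are refunded, and the deviator ends with 33, which is less than 33 − 15 + 20 = 38. Contributing more than 15 just wastes the excess. So contributing exactly 15 is a best response.
Each player's payoff: 33 − 15 + 20 = 38.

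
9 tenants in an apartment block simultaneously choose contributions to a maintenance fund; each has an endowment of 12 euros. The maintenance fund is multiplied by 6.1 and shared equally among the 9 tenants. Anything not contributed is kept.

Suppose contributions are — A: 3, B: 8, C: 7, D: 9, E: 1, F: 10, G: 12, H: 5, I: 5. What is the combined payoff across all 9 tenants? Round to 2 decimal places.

414.00 euros

Total contributed: 3 + 8 + 7 + 9 + 1 + 10 + 12 + 5 + 5 = 60; total kept: 9 × 12 − 60 = 48.
The maintenance fund pays out 6.1 × 60 = 366.00 in aggregate.
Group total = 48 + 366.00 = 414.00.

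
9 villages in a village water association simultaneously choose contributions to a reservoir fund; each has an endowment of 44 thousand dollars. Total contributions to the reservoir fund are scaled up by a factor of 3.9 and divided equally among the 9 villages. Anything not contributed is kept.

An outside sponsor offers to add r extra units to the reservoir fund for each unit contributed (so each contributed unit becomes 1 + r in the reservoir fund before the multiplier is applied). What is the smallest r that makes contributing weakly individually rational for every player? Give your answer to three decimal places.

With matching at rate r, one contributed unit becomes (1 + r) in the reservoir fund and returns 3.9 × (1 + r) / 9 to the contributor.
Setting this equal to 1: 1 + r = 9/3.9 = 2.3077.
So the minimum matching rate is r = 2.3077 − 1 = 1.308.

1.308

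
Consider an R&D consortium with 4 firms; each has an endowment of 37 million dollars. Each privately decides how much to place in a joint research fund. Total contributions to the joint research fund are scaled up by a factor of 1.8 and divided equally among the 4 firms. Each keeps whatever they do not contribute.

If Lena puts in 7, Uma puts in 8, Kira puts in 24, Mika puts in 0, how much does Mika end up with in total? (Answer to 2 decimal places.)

Total contributed: 7 + 8 + 24 + 0 = 39.
Each receives 1.8 × 39 / 4 = 17.55 from the joint research fund.
Mika keeps 37 − 0 = 37, so Mika's payoff is 37 + 17.55 = 54.55.

54.55 million dollars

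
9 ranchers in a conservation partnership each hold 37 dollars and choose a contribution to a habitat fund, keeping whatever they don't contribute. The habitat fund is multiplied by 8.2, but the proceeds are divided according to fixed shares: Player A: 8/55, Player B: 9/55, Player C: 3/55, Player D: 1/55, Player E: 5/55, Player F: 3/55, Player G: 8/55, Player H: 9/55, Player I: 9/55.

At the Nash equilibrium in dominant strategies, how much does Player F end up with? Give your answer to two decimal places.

For player j, contributing a unit is worthwhile iff 8.2 × (j's share) ≥ 1, i.e. iff j's share is at least 0.1220.
The shares above 0.1220 belong to Player A, Player B, Player G, Player H and Player I, contributing 37 each; the remaining 4 contribute 0. Total contributed: 185.
Player F keeps 37 and receives 8.2 × 185 × 3/55 = 82.75 from the habitat fund, for a payoff of 119.75.

119.75 dollars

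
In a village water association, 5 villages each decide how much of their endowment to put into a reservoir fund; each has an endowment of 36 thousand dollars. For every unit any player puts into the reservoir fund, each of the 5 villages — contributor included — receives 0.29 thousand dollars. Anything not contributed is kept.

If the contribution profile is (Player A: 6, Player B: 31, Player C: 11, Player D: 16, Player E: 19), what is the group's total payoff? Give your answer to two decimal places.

217.35 thousand dollars

Total contributed: 6 + 31 + 11 + 16 + 19 = 83; total kept: 5 × 36 − 83 = 97.
The reservoir fund pays out 0.29 × 5 × 83 = 120.35 in aggregate.
Group total = 97 + 120.35 = 217.35.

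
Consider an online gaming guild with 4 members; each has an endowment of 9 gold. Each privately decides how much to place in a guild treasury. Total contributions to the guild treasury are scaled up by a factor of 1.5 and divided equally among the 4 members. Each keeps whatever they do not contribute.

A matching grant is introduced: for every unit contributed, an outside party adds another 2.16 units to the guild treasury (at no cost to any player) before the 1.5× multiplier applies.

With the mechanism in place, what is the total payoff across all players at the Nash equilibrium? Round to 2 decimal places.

170.64 gold

Under the mechanism each unit contributed yields 1.5 × 3.16 / 4 = 1.1850 back to its contributor per unit of net cost, which exceeds 1, making full contribution the dominant choice for everyone.
At the Nash equilibrium everyone contributes 9. Group total payoff = 1.5 × 3.16 × 36 = 170.64.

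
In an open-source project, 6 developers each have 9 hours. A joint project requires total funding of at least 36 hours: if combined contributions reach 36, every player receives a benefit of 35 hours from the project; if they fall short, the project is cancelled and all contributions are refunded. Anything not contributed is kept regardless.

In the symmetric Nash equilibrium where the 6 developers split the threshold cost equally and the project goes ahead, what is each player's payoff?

Equal share of the threshold: 36/6 = 6.
At this profile no one gains by cutting their contribution: any cut drops the total below 36, the project is cancelled, contributions are refunded, and the deviator ends with 9, which is less than 9 − 6 + 35 = 38. Contributing more than 6 just wastes the excess. So contributing exactly 6 is a best response.
Each player's payoff: 9 − 6 + 35 = 38.

38 hours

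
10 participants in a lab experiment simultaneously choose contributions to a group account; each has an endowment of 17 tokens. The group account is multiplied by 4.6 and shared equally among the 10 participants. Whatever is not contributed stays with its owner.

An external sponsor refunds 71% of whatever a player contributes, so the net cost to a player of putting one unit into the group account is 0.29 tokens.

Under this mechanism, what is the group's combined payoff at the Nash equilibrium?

Under the mechanism each unit contributed yields (4.6/10) / 0.29 = 1.5862 back to its contributor per unit of net cost, which exceeds 1, making full contribution the dominant choice for everyone.
At the Nash equilibrium everyone contributes 17. Group total payoff = 10 × (17 × 0.71 + 4.6 × 17) = 902.70.

902.70 tokens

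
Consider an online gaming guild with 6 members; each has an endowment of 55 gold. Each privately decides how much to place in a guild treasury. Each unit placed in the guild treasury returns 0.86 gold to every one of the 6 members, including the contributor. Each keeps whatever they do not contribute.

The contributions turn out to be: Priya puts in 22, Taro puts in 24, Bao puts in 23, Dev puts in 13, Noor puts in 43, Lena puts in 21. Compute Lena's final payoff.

Total contributed: 22 + 24 + 23 + 13 + 43 + 21 = 146.
Each receives 0.86 × 146 = 125.56 from the guild treasury.
Lena keeps 55 − 21 = 34, so Lena's payoff is 34 + 125.56 = 159.56.

159.56 gold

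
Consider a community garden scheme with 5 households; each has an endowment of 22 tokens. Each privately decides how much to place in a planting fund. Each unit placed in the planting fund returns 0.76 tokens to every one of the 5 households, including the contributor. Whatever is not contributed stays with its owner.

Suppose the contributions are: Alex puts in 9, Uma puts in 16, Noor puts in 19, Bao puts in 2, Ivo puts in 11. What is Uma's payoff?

49.32 tokens

Total contributed: 9 + 16 + 19 + 2 + 11 = 57.
Each receives 0.76 × 57 = 43.32 from the planting fund.
Uma keeps 22 − 16 = 6, so Uma's payoff is 6 + 43.32 = 49.32.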